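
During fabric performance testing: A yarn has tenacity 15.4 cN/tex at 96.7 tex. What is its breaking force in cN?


Formula: Breaking force = Tenacity * Linear density
F = 15.4 cN/tex * 96.7 tex
F = 1489.18 cN

1489.18 cN


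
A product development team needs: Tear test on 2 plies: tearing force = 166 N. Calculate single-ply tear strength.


Formula: Per-ply strength = Total force / Number of plies
Per-ply = 166 N / 2
Per-ply = 83 N

83 N


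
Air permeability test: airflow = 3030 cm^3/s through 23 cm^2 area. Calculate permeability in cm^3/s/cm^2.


Formula: Air Permeability = Airflow / Test Area
AP = 3030 cm^3/s / 23 cm^2
AP = 131.7 cm^3/s/cm^2

131.7 cm^3/s/cm^2


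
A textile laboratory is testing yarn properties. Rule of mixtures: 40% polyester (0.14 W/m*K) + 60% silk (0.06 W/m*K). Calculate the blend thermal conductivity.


Formula: Blend property = (fraction_A * property_A) + (fraction_B * property_B)
Step 1: Contribution A = 40/100 * 0.14 W/m*K = 0.056 W/m*K
Step 2: Contribution B = 60/100 * 0.06 W/m*K = 0.036 W/m*K
Step 3: Blend thermal conductivity = 0.056 + 0.036 = 0.092 W/m*K

0.092 W/m*K


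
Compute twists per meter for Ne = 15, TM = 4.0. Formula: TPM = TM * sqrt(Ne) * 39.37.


Formula: TPM = TM * sqrt(Ne) * 39.37
Step 1: sqrt(Ne) = sqrt(15) = 3.873
Step 2: TM * sqrt(Ne) = 4.0 * 3.873 = 15.492
Step 3: TPM = 15.492 * 39.37 = 610 twists/m

610 twists/m


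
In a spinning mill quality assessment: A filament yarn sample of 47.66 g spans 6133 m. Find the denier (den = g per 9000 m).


Formula: den = (mass_g / length_m) * 9000
Substituting: den = (47.66 / 6133) * 9000
Intermediate: 47.66 / 6133 = 0.00777107 g/m
den = 0.00777107 * 9000 = 69.9 denier

69.9 denier


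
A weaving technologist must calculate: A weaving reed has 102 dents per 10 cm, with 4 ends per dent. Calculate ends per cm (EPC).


Formula: EPC = (dents per 10 cm * ends per dent) / 10
Step 1: Total ends per 10 cm = 102 * 4 = 408
Step 2: EPC = 408 / 10 = 40.8 ends/cm

40.8 ends/cm


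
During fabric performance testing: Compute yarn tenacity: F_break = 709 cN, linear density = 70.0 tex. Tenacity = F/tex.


Formula: Tenacity = Breaking force / Linear density
Tenacity = 709 cN / 70.0 tex
Tenacity = 10.13 cN/tex

10.13 cN/tex


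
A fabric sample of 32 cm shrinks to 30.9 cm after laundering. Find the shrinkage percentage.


Formula: Shrinkage% = ((L_before - L_after) / L_before) * 100
Step 1: Shrinkage = 32 - 30.9 = 1.1 cm
Step 2: Shrinkage% = (1.1 / 32) * 100
Step 3: Shrinkage% = 0.034375 * 100 = 3.4375% ≈ 3.4%

3.4%


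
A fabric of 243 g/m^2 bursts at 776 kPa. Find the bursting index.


Formula: Bursting Index = Bursting Strength / Fabric GSM
BI = 776 kPa / 243 g/m^2
BI = 3.193 kPa/(g/m^2)

3.193 kPa/(g/m^2)


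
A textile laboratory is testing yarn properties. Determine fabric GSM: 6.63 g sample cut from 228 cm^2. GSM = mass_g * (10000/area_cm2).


Formula: GSM = mass_g / area_m2
Step 1: Convert area: 228 cm^2 = 228 / 10000 = 0.0228 m^2
Step 2: GSM = 6.63 g / 0.0228 m^2 = 290.8 g/m^2

290.8 g/m^2


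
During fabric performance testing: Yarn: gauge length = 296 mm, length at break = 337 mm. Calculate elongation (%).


Formula: Elongation (%) = ((L_break - L0) / L0) * 100
Step 1: Extension = 337 - 296 = 41 mm
Step 2: Elongation = (41 / 296) * 100
Step 3: Elongation = 0.138514 * 100 = 13.8514% ≈ 13.9%

13.9%


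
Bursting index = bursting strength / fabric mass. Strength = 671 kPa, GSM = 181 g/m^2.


Formula: Bursting Index = Bursting Strength / Fabric GSM
BI = 671 kPa / 181 g/m^2
BI = 3.707 kPa/(g/m^2)

3.707 kPa/(g/m^2)


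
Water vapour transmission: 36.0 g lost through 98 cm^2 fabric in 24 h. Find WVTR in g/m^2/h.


Formula: WVTR = mass_loss / (area * time)
Step 1: Convert area: 98 cm^2 = 0.0098 m^2
Step 2: WVTR = 36.0 g / (0.0098 m^2 * 24 h)
Step 3: WVTR = 36.0 / 0.2352 = 153.1 g/m^2/h

153.1 g/m^2/h


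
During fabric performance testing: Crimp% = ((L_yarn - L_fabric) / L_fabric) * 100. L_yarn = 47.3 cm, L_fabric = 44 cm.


Formula: Crimp% = ((L_yarn - L_fabric) / L_fabric) * 100
Step 1: Extension = 47.3 - 44 = 3.3 cm
Step 2: Crimp% = (3.3 / 44) * 100
Step 3: Crimp% = 0.075 * 100 = 7.5%

7.5%


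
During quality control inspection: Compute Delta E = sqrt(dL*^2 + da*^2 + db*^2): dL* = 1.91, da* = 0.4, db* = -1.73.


Formula: Delta E = sqrt(dL*^2 + da*^2 + db*^2)
Step 1: dL*^2 = 1.91^2 = 3.6481
Step 2: da*^2 = 0.4^2 = 0.16
Step 3: db*^2 = (-1.73)^2 = 2.9929
Step 4: Sum = 3.6481 + 0.16 + 2.9929 = 6.801
Step 5: Delta E = sqrt(6.801) = 2.61

2.61 Delta E


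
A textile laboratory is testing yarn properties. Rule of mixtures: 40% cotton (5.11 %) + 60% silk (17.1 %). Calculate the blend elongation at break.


Formula: Blend property = (fraction_A * property_A) + (fraction_B * property_B)
Step 1: Contribution A = 40/100 * 5.11 % = 2.044 %
Step 2: Contribution B = 60/100 * 17.1 % = 10.26 %
Step 3: Blend elongation at break = 2.044 + 10.26 = 12.304 %

12.304 %


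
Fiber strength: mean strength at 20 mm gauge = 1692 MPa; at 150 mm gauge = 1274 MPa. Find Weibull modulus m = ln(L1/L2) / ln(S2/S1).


Formula: m = ln(L1/L2) / ln(S2/S1)
Step 1: ln(L1/L2) = ln(20/150) = -2.01490
Step 2: S2/S1 = 1274/1692 = 0.75296
Step 3: ln(S2/S1) = ln(0.75296) = -0.28374
Step 4: m = -2.01490 / -0.28374 = 7.10

7.10 (Weibull m)


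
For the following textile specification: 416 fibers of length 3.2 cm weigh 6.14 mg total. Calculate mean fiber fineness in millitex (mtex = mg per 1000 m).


Formula: fineness (mtex) = mass (mg) / total length (km) = (mass_mg / total_length_m) * 1000
Step 1: Convert fiber length: 3.2 cm = 0.032 m
Step 2: Total fiber length = 416 * 0.032 = 13.312 m
Step 3: Linear density = 6.14 mg / 13.312 m = 0.4612 mg/m
Step 4: fineness = 0.4612 * 1000 = 461.2 mtex

461.2 mtex


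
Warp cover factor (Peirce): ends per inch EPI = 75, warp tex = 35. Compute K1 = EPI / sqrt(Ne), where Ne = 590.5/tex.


Formula: K1 = EPI / sqrt(Ne), with Ne = 590.5 / tex_warp
Step 1: Ne = 590.5 / 35 = 16.871
Step 2: sqrt(Ne) = sqrt(16.871) = 4.1074
Step 3: K1 = 75 / 4.1074 = 18.3

18.3


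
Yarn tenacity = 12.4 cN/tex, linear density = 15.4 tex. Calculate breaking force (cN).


Formula: Breaking force = Tenacity * Linear density
F = 12.4 cN/tex * 15.4 tex
F = 190.96 cN

190.96 cN


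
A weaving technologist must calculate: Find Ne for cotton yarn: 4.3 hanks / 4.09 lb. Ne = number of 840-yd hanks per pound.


Formula: Ne = hanks / mass_lb
Substituting: Ne = 4.3 / 4.09
Ne = 1.1

1.1 Ne


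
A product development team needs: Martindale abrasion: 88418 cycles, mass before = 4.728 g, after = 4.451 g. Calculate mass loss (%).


Formula: Mass loss% = ((m_before - m_after) / m_before) * 100
Step 1: Mass loss = 4.728 - 4.451 = 0.277 g
Step 2: Ratio = 0.277 / 4.728 = 0.0585871
Step 3: Mass loss% = 0.0585871 * 100 = 5.85871% ≈ 5.86%

5.86%


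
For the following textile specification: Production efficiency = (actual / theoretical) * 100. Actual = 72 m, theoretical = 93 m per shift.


Formula: Efficiency% = (Actual output / Theoretical output) * 100
Efficiency% = (72 / 93) * 100
Efficiency% = 0.774194 * 100 = 77.4194% ≈ 77.4%

77.4%


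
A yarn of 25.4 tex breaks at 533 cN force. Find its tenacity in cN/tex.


Formula: Tenacity = Breaking force / Linear density
Tenacity = 533 cN / 25.4 tex
Tenacity = 20.98 cN/tex

20.98 cN/tex


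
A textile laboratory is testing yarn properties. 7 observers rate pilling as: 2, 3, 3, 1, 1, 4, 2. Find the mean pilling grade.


Formula: Mean = sum / count
Sum = 2 + 3 + 3 + 1 + 1 + 4 + 2 = 16
Mean = 16 / 7 = 2.3

2.3


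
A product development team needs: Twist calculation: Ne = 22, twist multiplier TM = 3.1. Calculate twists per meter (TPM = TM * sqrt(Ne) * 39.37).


Formula: TPM = TM * sqrt(Ne) * 39.37
Step 1: sqrt(Ne) = sqrt(22) = 4.6904
Step 2: TM * sqrt(Ne) = 3.1 * 4.6904 = 14.5402
Step 3: TPM = 14.5402 * 39.37 = 572 twists/m

572 twists/m


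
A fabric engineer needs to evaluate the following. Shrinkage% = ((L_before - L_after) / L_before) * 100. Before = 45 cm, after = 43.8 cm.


Formula: Shrinkage% = ((L_before - L_after) / L_before) * 100
Step 1: Shrinkage = 45 - 43.8 = 1.2 cm
Step 2: Shrinkage% = (1.2 / 45) * 100
Step 3: Shrinkage% = 0.026667 * 100 = 2.6667% ≈ 2.7%

2.7%


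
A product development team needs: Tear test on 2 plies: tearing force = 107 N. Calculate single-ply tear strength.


Formula: Per-ply strength = Total force / Number of plies
Per-ply = 107 N / 2
Per-ply = 53.5 N

53.5 N


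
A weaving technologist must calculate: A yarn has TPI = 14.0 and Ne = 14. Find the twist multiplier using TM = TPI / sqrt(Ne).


Formula: TM = TPI / sqrt(Ne)
Step 1: sqrt(Ne) = sqrt(14) = 3.7417
Step 2: TM = 14.0 / 3.7417 = 3.74

3.74 TM


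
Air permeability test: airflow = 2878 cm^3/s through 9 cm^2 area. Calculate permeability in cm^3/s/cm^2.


Formula: Air Permeability = Airflow / Test Area
AP = 2878 cm^3/s / 9 cm^2
AP = 319.8 cm^3/s/cm^2

319.8 cm^3/s/cm^2


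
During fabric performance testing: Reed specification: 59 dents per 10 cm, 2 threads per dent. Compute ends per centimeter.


Formula: EPC = (dents per 10 cm * ends per dent) / 10
Step 1: Total ends per 10 cm = 59 * 2 = 118
Step 2: EPC = 118 / 10 = 11.8 ends/cm

11.8 ends/cm


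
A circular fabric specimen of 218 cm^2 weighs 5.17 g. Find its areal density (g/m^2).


Formula: GSM = mass_g / area_m2
Step 1: Convert area: 218 cm^2 = 218 / 10000 = 0.0218 m^2
Step 2: GSM = 5.17 g / 0.0218 m^2 = 237.2 g/m^2

237.2 g/m^2


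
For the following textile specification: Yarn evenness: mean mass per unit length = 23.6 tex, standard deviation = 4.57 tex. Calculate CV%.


Formula: CV% = (standard deviation / mean) * 100
Step 1: Ratio = 4.57 / 23.6 = 0.193644
Step 2: CV% = 0.193644 * 100 = 19.3644% ≈ 19.4%

19.4%


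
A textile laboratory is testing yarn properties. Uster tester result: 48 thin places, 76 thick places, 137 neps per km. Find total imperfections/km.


Formula: Total = thin places + thick places + neps
Total = 48 + 76 + 137
Total = 261 imperfections/km

261 imperfections/km


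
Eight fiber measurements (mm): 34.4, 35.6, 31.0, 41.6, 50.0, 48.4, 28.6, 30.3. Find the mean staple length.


Formula: Mean = sum of lengths / count
Sum = 34.4 + 35.6 + 31.0 + 41.6 + 50.0 + 48.4 + 28.6 + 30.3
Sum = 299.9 mm
Mean = 299.9 / 8 = 37.49 mm

37.49 mm


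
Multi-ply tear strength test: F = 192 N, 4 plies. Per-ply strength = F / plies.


Formula: Per-ply strength = Total force / Number of plies
Per-ply = 192 N / 4
Per-ply = 48 N

48 N


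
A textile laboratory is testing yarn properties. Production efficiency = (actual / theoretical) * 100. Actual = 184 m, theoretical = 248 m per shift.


Formula: Efficiency% = (Actual output / Theoretical output) * 100
Efficiency% = (184 / 248) * 100
Efficiency% = 0.741935 * 100 = 74.1935% ≈ 74.2%

74.2%


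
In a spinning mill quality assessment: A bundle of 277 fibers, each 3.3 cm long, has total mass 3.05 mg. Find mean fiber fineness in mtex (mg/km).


Formula: fineness (mtex) = mass (mg) / total length (km) = (mass_mg / total_length_m) * 1000
Step 1: Convert fiber length: 3.3 cm = 0.033 m
Step 2: Total fiber length = 277 * 0.033 = 9.141 m
Step 3: Linear density = 3.05 mg / 9.141 m = 0.3337 mg/m
Step 4: fineness = 0.3337 * 1000 = 333.7 mtex

333.7 mtex


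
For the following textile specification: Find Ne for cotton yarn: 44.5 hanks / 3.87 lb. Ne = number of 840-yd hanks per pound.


Formula: Ne = hanks / mass_lb
Substituting: Ne = 44.5 / 3.87
Ne = 11.5

11.5 Ne


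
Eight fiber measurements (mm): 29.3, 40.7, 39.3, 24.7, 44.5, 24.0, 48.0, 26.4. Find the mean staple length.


Formula: Mean = sum of lengths / count
Sum = 29.3 + 40.7 + 39.3 + 24.7 + 44.5 + 24.0 + 48.0 + 26.4
Sum = 276.9 mm
Mean = 276.9 / 8 = 34.61 mm

34.61 mm


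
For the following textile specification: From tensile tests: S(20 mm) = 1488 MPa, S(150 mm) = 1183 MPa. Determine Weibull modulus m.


Formula: m = ln(L1/L2) / ln(S2/S1)
Step 1: ln(L1/L2) = ln(20/150) = -2.01490
Step 2: S2/S1 = 1183/1488 = 0.79503
Step 3: ln(S2/S1) = ln(0.79503) = -0.22938
Step 4: m = -2.01490 / -0.22938 = 8.78

8.78 (Weibull m)


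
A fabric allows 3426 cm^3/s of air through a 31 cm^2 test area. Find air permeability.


Formula: Air Permeability = Airflow / Test Area
AP = 3426 cm^3/s / 31 cm^2
AP = 110.5 cm^3/s/cm^2

110.5 cm^3/s/cm^2


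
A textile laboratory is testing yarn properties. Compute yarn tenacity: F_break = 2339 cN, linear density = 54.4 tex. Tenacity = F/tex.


Formula: Tenacity = Breaking force / Linear density
Tenacity = 2339 cN / 54.4 tex
Tenacity = 43.00 cN/tex

43.00 cN/tex


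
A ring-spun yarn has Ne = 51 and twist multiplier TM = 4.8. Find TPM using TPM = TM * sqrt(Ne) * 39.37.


Formula: TPM = TM * sqrt(Ne) * 39.37
Step 1: sqrt(Ne) = sqrt(51) = 7.1414
Step 2: TM * sqrt(Ne) = 4.8 * 7.1414 = 34.2787
Step 3: TPM = 34.2787 * 39.37 = 1350 twists/m

1350 twists/m


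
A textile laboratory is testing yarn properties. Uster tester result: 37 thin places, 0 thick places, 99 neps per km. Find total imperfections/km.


Formula: Total = thin places + thick places + neps
Total = 37 + 0 + 99
Total = 136 imperfections/km

136 imperfections/km


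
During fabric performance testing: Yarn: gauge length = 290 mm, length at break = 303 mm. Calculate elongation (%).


Formula: Elongation (%) = ((L_break - L0) / L0) * 100
Step 1: Extension = 303 - 290 = 13 mm
Step 2: Elongation = (13 / 290) * 100
Step 3: Elongation = 0.044828 * 100 = 4.4828% ≈ 4.5%

4.5%


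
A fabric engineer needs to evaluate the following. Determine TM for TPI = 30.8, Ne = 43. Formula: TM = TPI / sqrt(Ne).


Formula: TM = TPI / sqrt(Ne)
Step 1: sqrt(Ne) = sqrt(43) = 6.5574
Step 2: TM = 30.8 / 6.5574 = 4.70

4.70 TM


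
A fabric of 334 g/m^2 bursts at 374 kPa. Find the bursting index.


Formula: Bursting Index = Bursting Strength / Fabric GSM
BI = 374 kPa / 334 g/m^2
BI = 1.120 kPa/(g/m^2)

1.120 kPa/(g/m^2)


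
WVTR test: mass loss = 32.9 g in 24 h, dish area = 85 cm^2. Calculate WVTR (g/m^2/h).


Formula: WVTR = mass_loss / (area * time)
Step 1: Convert area: 85 cm^2 = 0.0085 m^2
Step 2: WVTR = 32.9 g / (0.0085 m^2 * 24 h)
Step 3: WVTR = 32.9 / 0.204 = 161.3 g/m^2/h

161.3 g/m^2/h


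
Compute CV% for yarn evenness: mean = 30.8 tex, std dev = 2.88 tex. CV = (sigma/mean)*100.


Formula: CV% = (standard deviation / mean) * 100
Step 1: Ratio = 2.88 / 30.8 = 0.093506
Step 2: CV% = 0.093506 * 100 = 9.3506% ≈ 9.4%

9.4%


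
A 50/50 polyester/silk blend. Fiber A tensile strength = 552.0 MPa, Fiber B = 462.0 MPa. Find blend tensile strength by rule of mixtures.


Formula: Blend property = (fraction_A * property_A) + (fraction_B * property_B)
Step 1: Contribution A = 50/100 * 552.0 MPa = 276.0 MPa
Step 2: Contribution B = 50/100 * 462.0 MPa = 231.0 MPa
Step 3: Blend tensile strength = 276.0 + 231.0 = 507.0 MPa

507.0 MPa


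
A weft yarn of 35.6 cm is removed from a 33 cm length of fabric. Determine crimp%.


Formula: Crimp% = ((L_yarn - L_fabric) / L_fabric) * 100
Step 1: Extension = 35.6 - 33 = 2.6 cm
Step 2: Crimp% = (2.6 / 33) * 100
Step 3: Crimp% = 0.078788 * 100 = 7.8788% ≈ 7.9%

7.9%


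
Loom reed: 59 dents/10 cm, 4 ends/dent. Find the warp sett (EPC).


Formula: EPC = (dents per 10 cm * ends per dent) / 10
Step 1: Total ends per 10 cm = 59 * 4 = 236
Step 2: EPC = 236 / 10 = 23.6 ends/cm

23.6 ends/cm


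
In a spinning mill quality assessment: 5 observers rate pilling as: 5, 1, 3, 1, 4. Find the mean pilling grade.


Formula: Mean = sum / count
Sum = 5 + 1 + 3 + 1 + 4 = 14
Mean = 14 / 5 = 2.8

2.8


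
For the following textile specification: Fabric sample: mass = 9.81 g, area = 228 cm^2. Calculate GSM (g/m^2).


Formula: GSM = mass_g / area_m2
Step 1: Convert area: 228 cm^2 = 228 / 10000 = 0.0228 m^2
Step 2: GSM = 9.81 g / 0.0228 m^2 = 430.3 g/m^2

430.3 g/m^2


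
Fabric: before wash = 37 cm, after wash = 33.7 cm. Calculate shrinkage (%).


Formula: Shrinkage% = ((L_before - L_after) / L_before) * 100
Step 1: Shrinkage = 37 - 33.7 = 3.3 cm
Step 2: Shrinkage% = (3.3 / 37) * 100
Step 3: Shrinkage% = 0.089189 * 100 = 8.9189% ≈ 8.9%

8.9%


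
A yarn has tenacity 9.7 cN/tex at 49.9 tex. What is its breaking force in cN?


Formula: Breaking force = Tenacity * Linear density
F = 9.7 cN/tex * 49.9 tex
F = 484.03 cN

484.03 cN


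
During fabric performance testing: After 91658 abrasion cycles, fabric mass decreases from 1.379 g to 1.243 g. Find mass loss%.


Formula: Mass loss% = ((m_before - m_after) / m_before) * 100
Step 1: Mass loss = 1.379 - 1.243 = 0.136 g
Step 2: Ratio = 0.136 / 1.379 = 0.0986222
Step 3: Mass loss% = 0.0986222 * 100 = 9.86222% ≈ 9.86%

9.86%


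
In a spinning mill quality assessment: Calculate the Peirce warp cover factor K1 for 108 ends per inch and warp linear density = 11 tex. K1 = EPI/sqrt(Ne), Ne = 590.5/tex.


Formula: K1 = EPI / sqrt(Ne), with Ne = 590.5 / tex_warp
Step 1: Ne = 590.5 / 11 = 53.682
Step 2: sqrt(Ne) = sqrt(53.682) = 7.3268
Step 3: K1 = 108 / 7.3268 = 14.7

14.7


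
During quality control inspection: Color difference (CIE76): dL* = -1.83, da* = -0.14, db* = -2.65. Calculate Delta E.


Formula: Delta E = sqrt(dL*^2 + da*^2 + db*^2)
Step 1: dL*^2 = (-1.83)^2 = 3.3489
Step 2: da*^2 = (-0.14)^2 = 0.0196
Step 3: db*^2 = (-2.65)^2 = 7.0225
Step 4: Sum = 3.3489 + 0.0196 + 7.0225 = 10.391
Step 5: Delta E = sqrt(10.391) = 3.22

3.22 Delta E


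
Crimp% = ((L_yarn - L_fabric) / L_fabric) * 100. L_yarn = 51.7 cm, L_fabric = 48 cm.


Formula: Crimp% = ((L_yarn - L_fabric) / L_fabric) * 100
Step 1: Extension = 51.7 - 48 = 3.7 cm
Step 2: Crimp% = (3.7 / 48) * 100
Step 3: Crimp% = 0.077083 * 100 = 7.7083% ≈ 7.7%

7.7%


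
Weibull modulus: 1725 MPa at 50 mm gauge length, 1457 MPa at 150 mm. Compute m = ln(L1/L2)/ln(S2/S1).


Formula: m = ln(L1/L2) / ln(S2/S1)
Step 1: ln(L1/L2) = ln(50/150) = -1.09861
Step 2: S2/S1 = 1457/1725 = 0.84464
Step 3: ln(S2/S1) = ln(0.84464) = -0.16884
Step 4: m = -1.09861 / -0.16884 = 6.51

6.51 (Weibull m)


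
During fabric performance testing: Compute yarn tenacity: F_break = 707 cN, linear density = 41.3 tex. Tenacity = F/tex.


Formula: Tenacity = Breaking force / Linear density
Tenacity = 707 cN / 41.3 tex
Tenacity = 17.12 cN/tex

17.12 cN/tex


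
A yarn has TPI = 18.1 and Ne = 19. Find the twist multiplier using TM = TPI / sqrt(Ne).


Formula: TM = TPI / sqrt(Ne)
Step 1: sqrt(Ne) = sqrt(19) = 4.3589
Step 2: TM = 18.1 / 4.3589 = 4.15

4.15 TM


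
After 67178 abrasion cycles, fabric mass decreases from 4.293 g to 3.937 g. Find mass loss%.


Formula: Mass loss% = ((m_before - m_after) / m_before) * 100
Step 1: Mass loss = 4.293 - 3.937 = 0.356 g
Step 2: Ratio = 0.356 / 4.293 = 0.0829257
Step 3: Mass loss% = 0.0829257 * 100 = 8.29257% ≈ 8.29%

8.29%


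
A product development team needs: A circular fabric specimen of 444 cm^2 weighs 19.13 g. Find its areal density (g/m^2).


Formula: GSM = mass_g / area_m2
Step 1: Convert area: 444 cm^2 = 444 / 10000 = 0.0444 m^2
Step 2: GSM = 19.13 g / 0.0444 m^2 = 430.9 g/m^2

430.9 g/m^2


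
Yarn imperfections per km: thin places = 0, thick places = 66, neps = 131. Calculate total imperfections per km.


Formula: Total = thin places + thick places + neps
Total = 0 + 66 + 131
Total = 197 imperfections/km

197 imperfections/km


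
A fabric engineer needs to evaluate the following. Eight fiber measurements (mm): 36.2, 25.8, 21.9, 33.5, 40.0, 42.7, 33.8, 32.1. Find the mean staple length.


Formula: Mean = sum of lengths / count
Sum = 36.2 + 25.8 + 21.9 + 33.5 + 40.0 + 42.7 + 33.8 + 32.1
Sum = 266.0 mm
Mean = 266.0 / 8 = 33.25 mm

33.25 mm


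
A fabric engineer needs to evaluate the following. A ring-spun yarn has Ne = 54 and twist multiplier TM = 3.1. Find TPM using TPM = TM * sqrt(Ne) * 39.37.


Formula: TPM = TM * sqrt(Ne) * 39.37
Step 1: sqrt(Ne) = sqrt(54) = 7.3485
Step 2: TM * sqrt(Ne) = 3.1 * 7.3485 = 22.7804
Step 3: TPM = 22.7804 * 39.37 = 897 twists/m

897 twists/m


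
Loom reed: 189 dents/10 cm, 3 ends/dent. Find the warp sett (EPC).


Formula: EPC = (dents per 10 cm * ends per dent) / 10
Step 1: Total ends per 10 cm = 189 * 3 = 567
Step 2: EPC = 567 / 10 = 56.7 ends/cm

56.7 ends/cm


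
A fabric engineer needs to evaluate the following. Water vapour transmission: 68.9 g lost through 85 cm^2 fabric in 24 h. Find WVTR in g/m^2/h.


Formula: WVTR = mass_loss / (area * time)
Step 1: Convert area: 85 cm^2 = 0.0085 m^2
Step 2: WVTR = 68.9 g / (0.0085 m^2 * 24 h)
Step 3: WVTR = 68.9 / 0.204 = 337.7 g/m^2/h

337.7 g/m^2/h


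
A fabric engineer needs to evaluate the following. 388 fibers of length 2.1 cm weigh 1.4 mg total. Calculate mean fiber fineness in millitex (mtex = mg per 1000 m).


Formula: fineness (mtex) = mass (mg) / total length (km) = (mass_mg / total_length_m) * 1000
Step 1: Convert fiber length: 2.1 cm = 0.021 m
Step 2: Total fiber length = 388 * 0.021 = 8.148 m
Step 3: Linear density = 1.4 mg / 8.148 m = 0.1718 mg/m
Step 4: fineness = 0.1718 * 1000 = 171.8 mtex

171.8 mtex


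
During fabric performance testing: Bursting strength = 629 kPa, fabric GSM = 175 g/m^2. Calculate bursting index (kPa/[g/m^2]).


Formula: Bursting Index = Bursting Strength / Fabric GSM
BI = 629 kPa / 175 g/m^2
BI = 3.594 kPa/(g/m^2)

3.594 kPa/(g/m^2)


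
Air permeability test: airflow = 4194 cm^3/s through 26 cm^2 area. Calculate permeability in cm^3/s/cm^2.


Formula: Air Permeability = Airflow / Test Area
AP = 4194 cm^3/s / 26 cm^2
AP = 161.3 cm^3/s/cm^2

161.3 cm^3/s/cm^2


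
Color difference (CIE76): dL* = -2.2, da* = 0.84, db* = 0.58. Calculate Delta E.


Formula: Delta E = sqrt(dL*^2 + da*^2 + db*^2)
Step 1: dL*^2 = (-2.2)^2 = 4.84
Step 2: da*^2 = 0.84^2 = 0.7056
Step 3: db*^2 = 0.58^2 = 0.3364
Step 4: Sum = 4.84 + 0.7056 + 0.3364 = 5.882
Step 5: Delta E = sqrt(5.882) = 2.43

2.43 Delta E


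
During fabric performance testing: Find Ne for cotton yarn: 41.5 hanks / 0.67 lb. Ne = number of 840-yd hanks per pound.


Formula: Ne = hanks / mass_lb
Substituting: Ne = 41.5 / 0.67
Ne = 61.9

61.9 Ne


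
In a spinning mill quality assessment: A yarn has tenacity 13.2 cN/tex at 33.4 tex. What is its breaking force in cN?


Formula: Breaking force = Tenacity * Linear density
F = 13.2 cN/tex * 33.4 tex
F = 440.88 cN

440.88 cN


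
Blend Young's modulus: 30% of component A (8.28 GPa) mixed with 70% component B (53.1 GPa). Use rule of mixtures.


Formula: Blend property = (fraction_A * property_A) + (fraction_B * property_B)
Step 1: Contribution A = 30/100 * 8.28 GPa = 2.484 GPa
Step 2: Contribution B = 70/100 * 53.1 GPa = 37.17 GPa
Step 3: Blend Young's modulus = 2.484 + 37.17 = 39.654 GPa

39.654 GPa


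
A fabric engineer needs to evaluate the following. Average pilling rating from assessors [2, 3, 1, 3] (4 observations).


Formula: Mean = sum / count
Sum = 2 + 3 + 1 + 3 = 9
Mean = 9 / 4 = 2.3

2.3


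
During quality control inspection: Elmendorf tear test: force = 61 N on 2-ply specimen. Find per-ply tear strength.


Formula: Per-ply strength = Total force / Number of plies
Per-ply = 61 N / 2
Per-ply = 30.5 N

30.5 N


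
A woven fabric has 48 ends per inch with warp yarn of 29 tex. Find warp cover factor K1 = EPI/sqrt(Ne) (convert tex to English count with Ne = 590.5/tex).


Formula: K1 = EPI / sqrt(Ne), with Ne = 590.5 / tex_warp
Step 1: Ne = 590.5 / 29 = 20.362
Step 2: sqrt(Ne) = sqrt(20.362) = 4.5124
Step 3: K1 = 48 / 4.5124 = 10.6

10.6


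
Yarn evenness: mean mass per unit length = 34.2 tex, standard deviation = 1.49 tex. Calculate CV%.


Formula: CV% = (standard deviation / mean) * 100
Step 1: Ratio = 1.49 / 34.2 = 0.043567
Step 2: CV% = 0.043567 * 100 = 4.3567% ≈ 4.4%

4.4%


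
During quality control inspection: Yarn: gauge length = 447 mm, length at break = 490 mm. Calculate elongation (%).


Formula: Elongation (%) = ((L_break - L0) / L0) * 100
Step 1: Extension = 490 - 447 = 43 mm
Step 2: Elongation = (43 / 447) * 100
Step 3: Elongation = 0.096197 * 100 = 9.6197% ≈ 9.6%

9.6%


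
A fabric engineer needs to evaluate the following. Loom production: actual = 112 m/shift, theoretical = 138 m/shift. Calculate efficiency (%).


Formula: Efficiency% = (Actual output / Theoretical output) * 100
Efficiency% = (112 / 138) * 100
Efficiency% = 0.811594 * 100 = 81.1594% ≈ 81.2%

81.2%


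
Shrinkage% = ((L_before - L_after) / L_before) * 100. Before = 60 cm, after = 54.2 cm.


Formula: Shrinkage% = ((L_before - L_after) / L_before) * 100
Step 1: Shrinkage = 60 - 54.2 = 5.8 cm
Step 2: Shrinkage% = (5.8 / 60) * 100
Step 3: Shrinkage% = 0.096667 * 100 = 9.6667% ≈ 9.7%

9.7%


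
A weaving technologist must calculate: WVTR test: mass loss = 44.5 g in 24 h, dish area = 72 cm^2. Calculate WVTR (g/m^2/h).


Formula: WVTR = mass_loss / (area * time)
Step 1: Convert area: 72 cm^2 = 0.0072 m^2
Step 2: WVTR = 44.5 g / (0.0072 m^2 * 24 h)
Step 3: WVTR = 44.5 / 0.1728 = 257.5 g/m^2/h

257.5 g/m^2/h


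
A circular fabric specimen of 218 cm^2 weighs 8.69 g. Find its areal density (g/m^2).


Formula: GSM = mass_g / area_m2
Step 1: Convert area: 218 cm^2 = 218 / 10000 = 0.0218 m^2
Step 2: GSM = 8.69 g / 0.0218 m^2 = 398.6 g/m^2

398.6 g/m^2


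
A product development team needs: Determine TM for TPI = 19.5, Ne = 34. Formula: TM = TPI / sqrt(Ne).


Formula: TM = TPI / sqrt(Ne)
Step 1: sqrt(Ne) = sqrt(34) = 5.831
Step 2: TM = 19.5 / 5.831 = 3.34

3.34 TM


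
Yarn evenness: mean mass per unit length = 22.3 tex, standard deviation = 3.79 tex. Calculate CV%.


Formula: CV% = (standard deviation / mean) * 100
Step 1: Ratio = 3.79 / 22.3 = 0.169955
Step 2: CV% = 0.169955 * 100 = 16.9955% ≈ 17.0%

17.0%


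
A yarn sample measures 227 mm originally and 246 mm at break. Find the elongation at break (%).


Formula: Elongation (%) = ((L_break - L0) / L0) * 100
Step 1: Extension = 246 - 227 = 19 mm
Step 2: Elongation = (19 / 227) * 100
Step 3: Elongation = 0.0837 * 100 = 8.37% ≈ 8.4%

8.4%


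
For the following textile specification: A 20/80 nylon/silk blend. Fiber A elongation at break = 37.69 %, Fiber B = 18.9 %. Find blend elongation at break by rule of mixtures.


Formula: Blend property = (fraction_A * property_A) + (fraction_B * property_B)
Step 1: Contribution A = 20/100 * 37.69 % = 7.538 %
Step 2: Contribution B = 80/100 * 18.9 % = 15.12 %
Step 3: Blend elongation at break = 7.538 + 15.12 = 22.658 %

22.658 %


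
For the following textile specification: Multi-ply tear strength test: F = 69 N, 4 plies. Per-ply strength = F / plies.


Formula: Per-ply strength = Total force / Number of plies
Per-ply = 69 N / 4
Per-ply = 17.25 N

17.25 N


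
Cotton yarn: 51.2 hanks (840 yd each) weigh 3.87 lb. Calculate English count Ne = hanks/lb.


Formula: Ne = hanks / mass_lb
Substituting: Ne = 51.2 / 3.87
Ne = 13.2

13.2 Ne


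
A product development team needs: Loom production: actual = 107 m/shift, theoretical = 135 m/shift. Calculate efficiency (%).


Formula: Efficiency% = (Actual output / Theoretical output) * 100
Efficiency% = (107 / 135) * 100
Efficiency% = 0.792593 * 100 = 79.2593% ≈ 79.3%

79.3%


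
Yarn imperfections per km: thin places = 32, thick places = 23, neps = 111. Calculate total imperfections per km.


Formula: Total = thin places + thick places + neps
Total = 32 + 23 + 111
Total = 166 imperfections/km

166 imperfections/km


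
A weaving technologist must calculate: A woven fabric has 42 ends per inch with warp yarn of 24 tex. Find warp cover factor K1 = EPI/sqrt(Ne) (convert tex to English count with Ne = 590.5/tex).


Formula: K1 = EPI / sqrt(Ne), with Ne = 590.5 / tex_warp
Step 1: Ne = 590.5 / 24 = 24.604
Step 2: sqrt(Ne) = sqrt(24.604) = 4.9602
Step 3: K1 = 42 / 4.9602 = 8.5

8.5


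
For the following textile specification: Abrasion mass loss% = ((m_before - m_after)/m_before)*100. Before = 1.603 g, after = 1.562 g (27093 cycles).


Formula: Mass loss% = ((m_before - m_after) / m_before) * 100
Step 1: Mass loss = 1.603 - 1.562 = 0.041 g
Step 2: Ratio = 0.041 / 1.603 = 0.025577
Step 3: Mass loss% = 0.025577 * 100 = 2.5577% ≈ 2.56%

2.56%


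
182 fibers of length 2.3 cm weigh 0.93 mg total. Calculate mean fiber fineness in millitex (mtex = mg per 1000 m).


Formula: fineness (mtex) = mass (mg) / total length (km) = (mass_mg / total_length_m) * 1000
Step 1: Convert fiber length: 2.3 cm = 0.023 m
Step 2: Total fiber length = 182 * 0.023 = 4.186 m
Step 3: Linear density = 0.93 mg / 4.186 m = 0.2222 mg/m
Step 4: fineness = 0.2222 * 1000 = 222.2 mtex

222.2 mtex


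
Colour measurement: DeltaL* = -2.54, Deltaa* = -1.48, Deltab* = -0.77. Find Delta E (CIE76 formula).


Formula: Delta E = sqrt(dL*^2 + da*^2 + db*^2)
Step 1: dL*^2 = (-2.54)^2 = 6.4516
Step 2: da*^2 = (-1.48)^2 = 2.1904
Step 3: db*^2 = (-0.77)^2 = 0.5929
Step 4: Sum = 6.4516 + 2.1904 + 0.5929 = 9.2349
Step 5: Delta E = sqrt(9.2349) = 3.04

3.04 Delta E


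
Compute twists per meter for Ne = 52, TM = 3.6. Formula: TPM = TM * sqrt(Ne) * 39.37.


Formula: TPM = TM * sqrt(Ne) * 39.37
Step 1: sqrt(Ne) = sqrt(52) = 7.2111
Step 2: TM * sqrt(Ne) = 3.6 * 7.2111 = 25.96
Step 3: TPM = 25.96 * 39.37 = 1022 twists/m

1022 twists/m


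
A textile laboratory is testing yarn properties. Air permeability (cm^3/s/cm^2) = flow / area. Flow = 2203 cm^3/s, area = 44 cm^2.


Formula: Air Permeability = Airflow / Test Area
AP = 2203 cm^3/s / 44 cm^2
AP = 50.1 cm^3/s/cm^2

50.1 cm^3/s/cm^2


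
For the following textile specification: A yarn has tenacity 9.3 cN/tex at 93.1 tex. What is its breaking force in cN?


Formula: Breaking force = Tenacity * Linear density
F = 9.3 cN/tex * 93.1 tex
F = 865.83 cN

865.83 cN


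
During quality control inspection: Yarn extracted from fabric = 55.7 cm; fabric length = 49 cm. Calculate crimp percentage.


Formula: Crimp% = ((L_yarn - L_fabric) / L_fabric) * 100
Step 1: Extension = 55.7 - 49 = 6.7 cm
Step 2: Crimp% = (6.7 / 49) * 100
Step 3: Crimp% = 0.136735 * 100 = 13.6735% ≈ 13.7%

13.7%


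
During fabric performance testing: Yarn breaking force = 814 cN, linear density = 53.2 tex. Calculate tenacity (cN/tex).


Formula: Tenacity = Breaking force / Linear density
Tenacity = 814 cN / 53.2 tex
Tenacity = 15.30 cN/tex

15.30 cN/tex


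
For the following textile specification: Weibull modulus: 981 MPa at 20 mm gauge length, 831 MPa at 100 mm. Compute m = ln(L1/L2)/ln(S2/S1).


Formula: m = ln(L1/L2) / ln(S2/S1)
Step 1: ln(L1/L2) = ln(20/100) = -1.60944
Step 2: S2/S1 = 831/981 = 0.84709
Step 3: ln(S2/S1) = ln(0.84709) = -0.16595
Step 4: m = -1.60944 / -0.16595 = 9.70

9.70 (Weibull m)


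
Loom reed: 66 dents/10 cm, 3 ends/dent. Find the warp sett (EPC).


Formula: EPC = (dents per 10 cm * ends per dent) / 10
Step 1: Total ends per 10 cm = 66 * 3 = 198
Step 2: EPC = 198 / 10 = 19.8 ends/cm

19.8 ends/cm


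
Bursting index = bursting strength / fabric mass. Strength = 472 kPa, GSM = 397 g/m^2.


Formula: Bursting Index = Bursting Strength / Fabric GSM
BI = 472 kPa / 397 g/m^2
BI = 1.189 kPa/(g/m^2)

1.189 kPa/(g/m^2)


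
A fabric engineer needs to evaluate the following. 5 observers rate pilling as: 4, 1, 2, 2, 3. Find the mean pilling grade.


Formula: Mean = sum / count
Sum = 4 + 1 + 2 + 2 + 3 = 12
Mean = 12 / 5 = 2.4

2.4


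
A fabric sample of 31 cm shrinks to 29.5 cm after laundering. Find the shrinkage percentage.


Formula: Shrinkage% = ((L_before - L_after) / L_before) * 100
Step 1: Shrinkage = 31 - 29.5 = 1.5 cm
Step 2: Shrinkage% = (1.5 / 31) * 100
Step 3: Shrinkage% = 0.048387 * 100 = 4.8387% ≈ 4.8%

4.8%


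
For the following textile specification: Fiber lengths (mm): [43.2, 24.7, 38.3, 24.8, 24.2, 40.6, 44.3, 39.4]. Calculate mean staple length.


Formula: Mean = sum of lengths / count
Sum = 43.2 + 24.7 + 38.3 + 24.8 + 24.2 + 40.6 + 44.3 + 39.4
Sum = 279.5 mm
Mean = 279.5 / 8 = 34.94 mm

34.94 mm


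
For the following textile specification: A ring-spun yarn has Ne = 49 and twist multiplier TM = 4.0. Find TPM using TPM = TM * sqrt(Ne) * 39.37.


Formula: TPM = TM * sqrt(Ne) * 39.37
Step 1: sqrt(Ne) = sqrt(49) = 7
Step 2: TM * sqrt(Ne) = 4.0 * 7 = 28
Step 3: TPM = 28 * 39.37 = 1102 twists/m

1102 twists/m


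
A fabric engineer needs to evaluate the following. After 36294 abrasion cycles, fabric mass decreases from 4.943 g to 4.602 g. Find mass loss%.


Formula: Mass loss% = ((m_before - m_after) / m_before) * 100
Step 1: Mass loss = 4.943 - 4.602 = 0.341 g
Step 2: Ratio = 0.341 / 4.943 = 0.0689864
Step 3: Mass loss% = 0.0689864 * 100 = 6.89864% ≈ 6.90%

6.90%


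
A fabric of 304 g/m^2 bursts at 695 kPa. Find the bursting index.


Formula: Bursting Index = Bursting Strength / Fabric GSM
BI = 695 kPa / 304 g/m^2
BI = 2.286 kPa/(g/m^2)

2.286 kPa/(g/m^2)


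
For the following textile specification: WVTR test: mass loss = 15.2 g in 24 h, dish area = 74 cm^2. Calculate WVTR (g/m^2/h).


Formula: WVTR = mass_loss / (area * time)
Step 1: Convert area: 74 cm^2 = 0.0074 m^2
Step 2: WVTR = 15.2 g / (0.0074 m^2 * 24 h)
Step 3: WVTR = 15.2 / 0.1776 = 85.6 g/m^2/h

85.6 g/m^2/h


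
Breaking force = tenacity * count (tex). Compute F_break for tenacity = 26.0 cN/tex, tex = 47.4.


Formula: Breaking force = Tenacity * Linear density
F = 26.0 cN/tex * 47.4 tex
F = 1232.40 cN

1232.40 cN


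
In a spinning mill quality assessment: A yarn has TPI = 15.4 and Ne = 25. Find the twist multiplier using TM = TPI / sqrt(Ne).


Formula: TM = TPI / sqrt(Ne)
Step 1: sqrt(Ne) = sqrt(25) = 5
Step 2: TM = 15.4 / 5 = 3.08

3.08 TM


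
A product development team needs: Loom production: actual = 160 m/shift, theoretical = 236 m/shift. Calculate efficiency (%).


Formula: Efficiency% = (Actual output / Theoretical output) * 100
Efficiency% = (160 / 236) * 100
Efficiency% = 0.677966 * 100 = 67.7966% ≈ 67.8%

67.8%


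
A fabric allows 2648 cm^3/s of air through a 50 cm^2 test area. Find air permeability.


Formula: Air Permeability = Airflow / Test Area
AP = 2648 cm^3/s / 50 cm^2
AP = 53.0 cm^3/s/cm^2

53.0 cm^3/s/cm^2


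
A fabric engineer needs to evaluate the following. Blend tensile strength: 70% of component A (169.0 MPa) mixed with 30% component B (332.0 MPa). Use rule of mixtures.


Formula: Blend property = (fraction_A * property_A) + (fraction_B * property_B)
Step 1: Contribution A = 70/100 * 169.0 MPa = 118.3 MPa
Step 2: Contribution B = 30/100 * 332.0 MPa = 99.6 MPa
Step 3: Blend tensile strength = 118.3 + 99.6 = 217.9 MPa

217.9 MPa


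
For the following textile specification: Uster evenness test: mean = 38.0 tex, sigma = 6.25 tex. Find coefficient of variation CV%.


Formula: CV% = (standard deviation / mean) * 100
Step 1: Ratio = 6.25 / 38.0 = 0.164474
Step 2: CV% = 0.164474 * 100 = 16.4474% ≈ 16.4%

16.4%


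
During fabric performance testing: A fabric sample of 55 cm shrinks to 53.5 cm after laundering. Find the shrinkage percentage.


Formula: Shrinkage% = ((L_before - L_after) / L_before) * 100
Step 1: Shrinkage = 55 - 53.5 = 1.5 cm
Step 2: Shrinkage% = (1.5 / 55) * 100
Step 3: Shrinkage% = 0.027273 * 100 = 2.7273% ≈ 2.7%

2.7%


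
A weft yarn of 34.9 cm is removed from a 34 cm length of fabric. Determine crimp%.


Formula: Crimp% = ((L_yarn - L_fabric) / L_fabric) * 100
Step 1: Extension = 34.9 - 34 = 0.9 cm
Step 2: Crimp% = (0.9 / 34) * 100
Step 3: Crimp% = 0.026471 * 100 = 2.6471% ≈ 2.6%

2.6%


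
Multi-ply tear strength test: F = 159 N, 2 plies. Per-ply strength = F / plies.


Formula: Per-ply strength = Total force / Number of plies
Per-ply = 159 N / 2
Per-ply = 79.5 N

79.5 N


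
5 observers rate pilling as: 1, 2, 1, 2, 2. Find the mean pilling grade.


Formula: Mean = sum / count
Sum = 1 + 2 + 1 + 2 + 2 = 8
Mean = 8 / 5 = 1.6

1.6


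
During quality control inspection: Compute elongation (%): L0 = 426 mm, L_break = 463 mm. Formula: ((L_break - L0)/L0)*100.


Formula: Elongation (%) = ((L_break - L0) / L0) * 100
Step 1: Extension = 463 - 426 = 37 mm
Step 2: Elongation = (37 / 426) * 100
Step 3: Elongation = 0.086854 * 100 = 8.6854% ≈ 8.7%

8.7%


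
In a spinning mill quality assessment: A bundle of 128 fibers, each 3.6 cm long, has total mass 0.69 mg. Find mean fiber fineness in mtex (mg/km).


Formula: fineness (mtex) = mass (mg) / total length (km) = (mass_mg / total_length_m) * 1000
Step 1: Convert fiber length: 3.6 cm = 0.036 m
Step 2: Total fiber length = 128 * 0.036 = 4.608 m
Step 3: Linear density = 0.69 mg / 4.608 m = 0.1497 mg/m
Step 4: fineness = 0.1497 * 1000 = 149.7 mtex

149.7 mtex


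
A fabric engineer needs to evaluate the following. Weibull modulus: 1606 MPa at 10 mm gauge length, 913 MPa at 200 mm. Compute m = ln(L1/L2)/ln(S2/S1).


Formula: m = ln(L1/L2) / ln(S2/S1)
Step 1: ln(L1/L2) = ln(10/200) = -2.99573
Step 2: S2/S1 = 913/1606 = 0.56849
Step 3: ln(S2/S1) = ln(0.56849) = -0.56477
Step 4: m = -2.99573 / -0.56477 = 5.30

5.30 (Weibull m)


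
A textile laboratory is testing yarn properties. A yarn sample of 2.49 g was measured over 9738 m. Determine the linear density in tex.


Formula: Tex = (mass_g / length_m) * 1000
Substituting: Tex = (2.49 / 9738) * 1000
Intermediate: 2.49 / 9738 = 0.0002557 g/m
Tex = 0.0002557 * 1000 = 0.26 tex

0.26 tex


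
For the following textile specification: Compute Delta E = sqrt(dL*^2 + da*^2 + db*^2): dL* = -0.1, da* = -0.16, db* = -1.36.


Formula: Delta E = sqrt(dL*^2 + da*^2 + db*^2)
Step 1: dL*^2 = (-0.1)^2 = 0.01
Step 2: da*^2 = (-0.16)^2 = 0.0256
Step 3: db*^2 = (-1.36)^2 = 1.8496
Step 4: Sum = 0.01 + 0.0256 + 1.8496 = 1.8852
Step 5: Delta E = sqrt(1.8852) = 1.37

1.37 Delta E


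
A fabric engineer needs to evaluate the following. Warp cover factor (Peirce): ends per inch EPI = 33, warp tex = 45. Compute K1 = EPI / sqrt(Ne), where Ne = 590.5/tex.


Formula: K1 = EPI / sqrt(Ne), with Ne = 590.5 / tex_warp
Step 1: Ne = 590.5 / 45 = 13.122
Step 2: sqrt(Ne) = sqrt(13.122) = 3.6224
Step 3: K1 = 33 / 3.6224 = 9.1

9.1


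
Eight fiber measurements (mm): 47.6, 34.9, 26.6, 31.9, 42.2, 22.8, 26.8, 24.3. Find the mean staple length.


Formula: Mean = sum of lengths / count
Sum = 47.6 + 34.9 + 26.6 + 31.9 + 42.2 + 22.8 + 26.8 + 24.3
Sum = 257.1 mm
Mean = 257.1 / 8 = 32.14 mm

32.14 mm


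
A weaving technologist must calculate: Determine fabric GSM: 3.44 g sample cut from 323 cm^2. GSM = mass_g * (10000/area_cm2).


Formula: GSM = mass_g / area_m2
Step 1: Convert area: 323 cm^2 = 323 / 10000 = 0.0323 m^2
Step 2: GSM = 3.44 g / 0.0323 m^2 = 106.5 g/m^2

106.5 g/m^2


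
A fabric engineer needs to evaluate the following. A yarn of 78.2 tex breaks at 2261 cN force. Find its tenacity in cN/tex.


Formula: Tenacity = Breaking force / Linear density
Tenacity = 2261 cN / 78.2 tex
Tenacity = 28.91 cN/tex

28.91 cN/tex


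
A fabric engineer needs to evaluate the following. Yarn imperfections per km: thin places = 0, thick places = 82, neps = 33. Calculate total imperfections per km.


Formula: Total = thin places + thick places + neps
Total = 0 + 82 + 33
Total = 115 imperfections/km

115 imperfections/km


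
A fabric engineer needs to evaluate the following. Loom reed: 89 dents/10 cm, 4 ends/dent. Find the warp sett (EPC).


Formula: EPC = (dents per 10 cm * ends per dent) / 10
Step 1: Total ends per 10 cm = 89 * 4 = 356
Step 2: EPC = 356 / 10 = 35.6 ends/cm

35.6 ends/cm


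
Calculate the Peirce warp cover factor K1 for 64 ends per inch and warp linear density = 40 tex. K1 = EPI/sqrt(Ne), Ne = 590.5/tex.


Formula: K1 = EPI / sqrt(Ne), with Ne = 590.5 / tex_warp
Step 1: Ne = 590.5 / 40 = 14.763
Step 2: sqrt(Ne) = sqrt(14.763) = 3.8423
Step 3: K1 = 64 / 3.8423 = 16.7

16.7
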